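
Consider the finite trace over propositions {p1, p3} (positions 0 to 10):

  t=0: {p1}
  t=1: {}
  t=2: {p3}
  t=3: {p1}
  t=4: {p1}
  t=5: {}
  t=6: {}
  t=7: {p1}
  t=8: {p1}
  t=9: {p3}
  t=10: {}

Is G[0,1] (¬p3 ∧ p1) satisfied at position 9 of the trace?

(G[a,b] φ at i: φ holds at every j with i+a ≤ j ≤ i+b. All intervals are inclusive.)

Check (¬p3 ∧ p1) at every j in [9,10]:
  j=9: false
  j=10: false
Fails at j=9 → formula fails.

False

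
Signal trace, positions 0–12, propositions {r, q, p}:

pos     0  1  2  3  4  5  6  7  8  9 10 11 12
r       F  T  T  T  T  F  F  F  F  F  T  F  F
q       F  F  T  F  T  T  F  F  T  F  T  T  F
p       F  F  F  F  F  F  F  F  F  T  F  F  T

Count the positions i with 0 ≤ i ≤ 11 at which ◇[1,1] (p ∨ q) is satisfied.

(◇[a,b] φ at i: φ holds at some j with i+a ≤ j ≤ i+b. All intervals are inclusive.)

Evaluate at each i in [0,11]:
  i=0: ✗ (none in [1,1])
  i=1: ✓ (witness j=2)
  i=2: ✗ (none in [3,3])
  i=3: ✓ (witness j=4)
  i=4: ✓ (witness j=5)
  i=5: ✗ (none in [6,6])
  i=6: ✗ (none in [7,7])
  i=7: ✓ (witness j=8)
  i=8: ✓ (witness j=9)
  i=9: ✓ (witness j=10)
  i=10: ✓ (witness j=11)
  i=11: ✓ (witness j=12)
Positions where it holds: {1, 3, 4, 7, 8, 9, 10, 11} → 8.

8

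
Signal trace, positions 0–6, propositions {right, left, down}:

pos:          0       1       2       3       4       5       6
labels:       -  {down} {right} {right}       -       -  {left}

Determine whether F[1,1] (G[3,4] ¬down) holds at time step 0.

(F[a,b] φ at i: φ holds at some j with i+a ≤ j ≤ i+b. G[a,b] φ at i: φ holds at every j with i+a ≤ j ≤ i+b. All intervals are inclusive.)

Check G[3,4] ¬down at each j in [1,1]:
  j=1: holds on [4,5]
Found at j=1 → formula holds.

Holds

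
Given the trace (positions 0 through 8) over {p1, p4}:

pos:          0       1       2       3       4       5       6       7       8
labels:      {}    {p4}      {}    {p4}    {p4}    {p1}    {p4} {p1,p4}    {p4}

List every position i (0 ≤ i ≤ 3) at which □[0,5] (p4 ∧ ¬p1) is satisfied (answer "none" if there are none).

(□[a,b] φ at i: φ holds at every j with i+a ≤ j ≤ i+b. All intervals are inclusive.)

none

Evaluate at each i in [0,3]:
  i=0: ✗ (fails at j=0)
  i=1: ✗ (fails at j=2)
  i=2: ✗ (fails at j=2)
  i=3: ✗ (fails at j=5)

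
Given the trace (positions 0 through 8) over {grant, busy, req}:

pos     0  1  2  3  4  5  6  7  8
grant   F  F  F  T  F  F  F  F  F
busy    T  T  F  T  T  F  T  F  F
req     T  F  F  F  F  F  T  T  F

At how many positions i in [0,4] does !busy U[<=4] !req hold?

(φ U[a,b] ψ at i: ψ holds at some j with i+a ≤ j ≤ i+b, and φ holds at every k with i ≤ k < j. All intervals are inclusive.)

4

Evaluate at each i in [0,4]:
  i=0: ✗ (lhs fails at k=0 before rhs at j=1)
  i=1: ✓ (rhs at j=1)
  i=2: ✓ (rhs at j=2)
  i=3: ✓ (rhs at j=3)
  i=4: ✓ (rhs at j=4)
Positions where it holds: {1, 2, 3, 4} → 4.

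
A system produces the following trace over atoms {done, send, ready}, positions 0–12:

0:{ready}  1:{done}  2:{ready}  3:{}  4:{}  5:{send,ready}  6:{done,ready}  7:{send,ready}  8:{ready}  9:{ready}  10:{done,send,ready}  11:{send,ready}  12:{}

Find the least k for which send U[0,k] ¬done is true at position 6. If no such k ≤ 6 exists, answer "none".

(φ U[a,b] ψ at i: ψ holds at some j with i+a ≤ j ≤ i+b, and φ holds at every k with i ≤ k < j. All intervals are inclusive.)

none

Need earliest j ≥ 6 with ¬done, and send at every k in [6,j-1].
  j=6: rhs fails.
  j=7: rhs holds but lhs fails at k=6.
  j=8: rhs holds but lhs fails at k=6.
  j=9: rhs holds but lhs fails at k=6.
  j=10: rhs fails.
  j=11: rhs holds but lhs fails at k=6.
  j=12: rhs holds but lhs fails at k=6.
No witness within the range → none.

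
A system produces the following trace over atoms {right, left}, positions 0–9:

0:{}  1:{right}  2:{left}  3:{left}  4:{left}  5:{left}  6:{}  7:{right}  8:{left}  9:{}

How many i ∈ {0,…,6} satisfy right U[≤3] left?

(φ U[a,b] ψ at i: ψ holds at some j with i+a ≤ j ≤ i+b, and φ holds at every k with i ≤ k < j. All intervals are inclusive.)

5

Evaluate at each i in [0,6]:
  i=0: ✗ (lhs fails at k=0 before rhs at j=2)
  i=1: ✓ (rhs at j=2; lhs holds on [1,1])
  i=2: ✓ (rhs at j=2)
  i=3: ✓ (rhs at j=3)
  i=4: ✓ (rhs at j=4)
  i=5: ✓ (rhs at j=5)
  i=6: ✗ (lhs fails at k=6 before rhs at j=8)
Positions where it holds: {1, 2, 3, 4, 5} → 5.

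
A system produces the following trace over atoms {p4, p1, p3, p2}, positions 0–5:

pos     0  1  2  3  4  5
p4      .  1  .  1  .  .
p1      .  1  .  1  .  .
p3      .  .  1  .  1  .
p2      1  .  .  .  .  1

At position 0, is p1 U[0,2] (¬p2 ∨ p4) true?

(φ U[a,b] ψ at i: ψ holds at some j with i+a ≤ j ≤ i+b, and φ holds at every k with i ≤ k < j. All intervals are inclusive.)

Need some j in [0,2] with (¬p2 ∨ p4), and p1 at every k in [0,j-1].
  j=0: (¬p2 ∨ p4) false.
  j=1: (¬p2 ∨ p4) holds, but p1 fails at k=0 → not this j.
  j=2: (¬p2 ∨ p4) holds, but p1 fails at k=0 → not this j.
No j in the window works → until fails.

Does not hold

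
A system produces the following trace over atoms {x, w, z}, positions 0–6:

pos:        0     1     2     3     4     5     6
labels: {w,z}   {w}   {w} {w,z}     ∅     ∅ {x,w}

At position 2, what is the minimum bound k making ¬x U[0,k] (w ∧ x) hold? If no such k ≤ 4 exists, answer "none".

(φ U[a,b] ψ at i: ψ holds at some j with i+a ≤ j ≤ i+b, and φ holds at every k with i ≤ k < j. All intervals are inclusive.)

4

Need earliest j ≥ 2 with (w ∧ x), and ¬x at every k in [2,j-1].
  j=2: rhs fails.
  j=3: rhs fails.
  j=4: rhs fails.
  j=5: rhs fails.
  j=6: rhs holds; lhs holds on [2,5]. k = 4.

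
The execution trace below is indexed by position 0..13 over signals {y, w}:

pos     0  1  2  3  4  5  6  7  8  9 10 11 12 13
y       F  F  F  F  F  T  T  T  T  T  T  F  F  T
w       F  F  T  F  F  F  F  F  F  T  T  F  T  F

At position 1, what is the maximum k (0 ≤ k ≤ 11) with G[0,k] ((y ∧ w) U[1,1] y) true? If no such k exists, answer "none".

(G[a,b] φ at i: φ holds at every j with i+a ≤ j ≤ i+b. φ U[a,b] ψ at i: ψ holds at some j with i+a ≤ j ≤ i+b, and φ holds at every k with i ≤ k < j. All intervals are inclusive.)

none

((y ∧ w) U[1,1] y) must hold from j=1 onward; find where it first fails.
  j=1: fails → no k works.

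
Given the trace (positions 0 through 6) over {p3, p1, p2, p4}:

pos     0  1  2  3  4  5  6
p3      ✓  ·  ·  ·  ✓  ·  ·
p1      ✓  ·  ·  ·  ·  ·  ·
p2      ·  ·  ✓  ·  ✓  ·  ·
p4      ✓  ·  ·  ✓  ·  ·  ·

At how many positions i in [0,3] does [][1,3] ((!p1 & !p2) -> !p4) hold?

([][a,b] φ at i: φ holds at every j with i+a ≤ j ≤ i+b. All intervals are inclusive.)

Evaluate at each i in [0,3]:
  i=0: ✗ (fails at j=3)
  i=1: ✗ (fails at j=3)
  i=2: ✗ (fails at j=3)
  i=3: ✓ (all of [4,6])
Positions where it holds: {3} → 1.

1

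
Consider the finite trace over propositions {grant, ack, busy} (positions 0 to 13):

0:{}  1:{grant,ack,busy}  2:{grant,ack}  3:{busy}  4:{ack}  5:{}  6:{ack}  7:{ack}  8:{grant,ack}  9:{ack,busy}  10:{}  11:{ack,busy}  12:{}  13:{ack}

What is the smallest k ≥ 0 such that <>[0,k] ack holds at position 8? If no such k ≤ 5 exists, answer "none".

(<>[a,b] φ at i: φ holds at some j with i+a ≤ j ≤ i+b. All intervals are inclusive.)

0

Scan j = 8,9,… for ack:
  j=8: holds
First hit at j=8, so smallest k = 8-8 = 0.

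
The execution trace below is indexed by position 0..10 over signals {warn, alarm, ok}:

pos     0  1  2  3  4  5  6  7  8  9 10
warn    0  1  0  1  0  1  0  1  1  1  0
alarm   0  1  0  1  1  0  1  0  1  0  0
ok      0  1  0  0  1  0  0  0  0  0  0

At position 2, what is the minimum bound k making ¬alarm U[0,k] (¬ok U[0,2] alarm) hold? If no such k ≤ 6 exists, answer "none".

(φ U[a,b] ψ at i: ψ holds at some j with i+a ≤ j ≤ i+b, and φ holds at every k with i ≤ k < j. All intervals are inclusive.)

0

Need earliest j ≥ 2 with (¬ok U[0,2] alarm), and ¬alarm at every k in [2,j-1].
  j=2: rhs holds (empty prefix). k = 0.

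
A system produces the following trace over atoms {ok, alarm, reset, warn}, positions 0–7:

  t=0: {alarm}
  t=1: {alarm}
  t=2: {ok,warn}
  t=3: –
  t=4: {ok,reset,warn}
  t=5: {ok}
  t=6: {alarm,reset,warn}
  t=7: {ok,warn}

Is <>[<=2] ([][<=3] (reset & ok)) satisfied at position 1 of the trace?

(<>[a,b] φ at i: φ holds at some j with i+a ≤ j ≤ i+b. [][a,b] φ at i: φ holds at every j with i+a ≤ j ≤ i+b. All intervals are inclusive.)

Check [][<=3] (reset & ok) at each j in [1,3]:
  j=1: fails at 1
  j=2: fails at 2
  j=3: fails at 3
No position in the window satisfies it → formula fails.

No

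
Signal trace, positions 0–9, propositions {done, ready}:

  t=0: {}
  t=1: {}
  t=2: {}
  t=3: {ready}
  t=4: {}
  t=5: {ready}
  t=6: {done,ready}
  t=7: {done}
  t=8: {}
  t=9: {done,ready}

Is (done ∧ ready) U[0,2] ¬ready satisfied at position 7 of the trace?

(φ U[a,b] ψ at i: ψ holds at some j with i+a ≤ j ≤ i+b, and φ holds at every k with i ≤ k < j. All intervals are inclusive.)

Need some j in [7,9] with ¬ready, and (done ∧ ready) at every k in [7,j-1].
  j=7: ¬ready holds; no prefix to check → satisfied.

True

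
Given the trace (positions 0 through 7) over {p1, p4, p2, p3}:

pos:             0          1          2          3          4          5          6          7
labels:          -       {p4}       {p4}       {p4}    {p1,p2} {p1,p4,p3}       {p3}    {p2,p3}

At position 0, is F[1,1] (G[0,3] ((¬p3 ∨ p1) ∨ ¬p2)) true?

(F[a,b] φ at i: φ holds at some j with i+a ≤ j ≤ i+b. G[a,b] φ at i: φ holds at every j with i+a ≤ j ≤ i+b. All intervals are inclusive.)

Holds

Check G[0,3] ((¬p3 ∨ p1) ∨ ¬p2) at each j in [1,1]:
  j=1: holds on [1,4]
Found at j=1 → formula holds.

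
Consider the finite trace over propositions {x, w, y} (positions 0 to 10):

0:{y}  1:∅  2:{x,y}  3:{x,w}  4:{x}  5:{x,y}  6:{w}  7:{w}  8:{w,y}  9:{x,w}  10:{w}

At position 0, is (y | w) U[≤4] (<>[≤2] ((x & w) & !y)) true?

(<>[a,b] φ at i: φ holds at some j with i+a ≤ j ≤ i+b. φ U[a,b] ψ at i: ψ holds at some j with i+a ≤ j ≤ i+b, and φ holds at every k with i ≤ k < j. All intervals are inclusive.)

Holds

Need some j in [0,4] with <>[≤2] ((x & w) & !y), and (y | w) at every k in [0,j-1].
  j=0: <>[≤2] ((x & w) & !y) — fails (none in [0,2]).
  j=1: <>[≤2] ((x & w) & !y) holds; (y | w) holds at every k in [0,0] → satisfied.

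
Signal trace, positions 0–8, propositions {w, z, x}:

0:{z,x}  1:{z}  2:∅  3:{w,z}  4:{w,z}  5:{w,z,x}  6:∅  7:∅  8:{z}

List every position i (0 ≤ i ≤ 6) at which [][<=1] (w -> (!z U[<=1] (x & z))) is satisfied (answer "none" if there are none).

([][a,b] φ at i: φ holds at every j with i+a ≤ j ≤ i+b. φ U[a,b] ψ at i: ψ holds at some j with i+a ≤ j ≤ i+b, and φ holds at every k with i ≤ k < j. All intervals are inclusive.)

Evaluate at each i in [0,6]:
  i=0: ✓ (all of [0,1])
  i=1: ✓ (all of [1,2])
  i=2: ✗ (fails at j=3)
  i=3: ✗ (fails at j=3)
  i=4: ✗ (fails at j=4)
  i=5: ✓ (all of [5,6])
  i=6: ✓ (all of [6,7])

0, 1, 5, 6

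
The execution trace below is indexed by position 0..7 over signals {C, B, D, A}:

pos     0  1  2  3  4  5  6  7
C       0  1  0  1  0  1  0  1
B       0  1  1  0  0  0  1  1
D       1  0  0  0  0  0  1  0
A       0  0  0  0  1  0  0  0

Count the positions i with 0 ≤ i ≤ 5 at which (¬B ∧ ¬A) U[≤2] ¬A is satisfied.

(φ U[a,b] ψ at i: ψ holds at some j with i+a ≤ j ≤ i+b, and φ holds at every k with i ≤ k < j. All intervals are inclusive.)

5

Evaluate at each i in [0,5]:
  i=0: ✓ (rhs at j=0)
  i=1: ✓ (rhs at j=1)
  i=2: ✓ (rhs at j=2)
  i=3: ✓ (rhs at j=3)
  i=4: ✗ (lhs fails at k=4 before rhs at j=5)
  i=5: ✓ (rhs at j=5)
Positions where it holds: {0, 1, 2, 3, 5} → 5.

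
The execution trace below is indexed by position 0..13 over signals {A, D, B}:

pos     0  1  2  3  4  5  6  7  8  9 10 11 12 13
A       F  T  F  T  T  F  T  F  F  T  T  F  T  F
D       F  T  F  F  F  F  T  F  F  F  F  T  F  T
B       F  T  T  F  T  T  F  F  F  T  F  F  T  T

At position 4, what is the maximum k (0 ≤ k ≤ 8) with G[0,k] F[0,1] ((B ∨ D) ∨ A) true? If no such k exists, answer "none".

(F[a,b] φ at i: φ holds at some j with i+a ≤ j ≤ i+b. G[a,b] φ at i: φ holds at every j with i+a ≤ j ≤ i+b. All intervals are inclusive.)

F[0,1] ((B ∨ D) ∨ A) must hold from j=4 onward; find where it first fails.
  j=4: holds
  j=5: holds
  j=6: holds
  j=7: fails
Holds on [4,6], so largest k = 2.

2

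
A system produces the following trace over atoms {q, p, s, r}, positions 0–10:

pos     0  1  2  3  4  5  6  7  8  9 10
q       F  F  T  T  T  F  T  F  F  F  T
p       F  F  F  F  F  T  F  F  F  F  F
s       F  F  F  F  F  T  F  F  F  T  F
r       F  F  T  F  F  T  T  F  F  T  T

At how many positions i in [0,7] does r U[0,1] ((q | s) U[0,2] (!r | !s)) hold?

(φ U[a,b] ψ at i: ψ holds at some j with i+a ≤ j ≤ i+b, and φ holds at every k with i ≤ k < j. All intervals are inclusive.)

8

Evaluate at each i in [0,7]:
  i=0: ✓ (rhs at j=0)
  i=1: ✓ (rhs at j=1)
  i=2: ✓ (rhs at j=2)
  i=3: ✓ (rhs at j=3)
  i=4: ✓ (rhs at j=4)
  i=5: ✓ (rhs at j=5)
  i=6: ✓ (rhs at j=6)
  i=7: ✓ (rhs at j=7)
Positions where it holds: {0, 1, 2, 3, 4, 5, 6, 7} → 8.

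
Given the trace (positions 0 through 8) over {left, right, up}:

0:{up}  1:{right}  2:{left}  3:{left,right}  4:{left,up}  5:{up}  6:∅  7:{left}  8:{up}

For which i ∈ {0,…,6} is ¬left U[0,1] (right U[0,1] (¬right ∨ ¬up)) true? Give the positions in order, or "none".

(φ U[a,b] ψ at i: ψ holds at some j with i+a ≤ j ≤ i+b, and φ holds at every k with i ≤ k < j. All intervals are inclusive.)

Evaluate at each i in [0,6]:
  i=0: ✓ (rhs at j=0)
  i=1: ✓ (rhs at j=1)
  i=2: ✓ (rhs at j=2)
  i=3: ✓ (rhs at j=3)
  i=4: ✓ (rhs at j=4)
  i=5: ✓ (rhs at j=5)
  i=6: ✓ (rhs at j=6)

0, 1, 2, 3, 4, 5, 6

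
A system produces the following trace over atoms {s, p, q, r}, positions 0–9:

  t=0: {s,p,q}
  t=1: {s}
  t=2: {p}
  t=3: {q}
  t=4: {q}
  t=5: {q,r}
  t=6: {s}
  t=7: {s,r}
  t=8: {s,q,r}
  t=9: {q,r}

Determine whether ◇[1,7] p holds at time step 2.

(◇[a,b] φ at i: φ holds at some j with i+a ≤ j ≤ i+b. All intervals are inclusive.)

Does not hold

Check p at each j in [3,9]:
  j=3: false
  j=4: false
  j=5: false
  j=6: false
  j=7: false
  j=8: false
  j=9: false
No position in the window satisfies it → formula fails.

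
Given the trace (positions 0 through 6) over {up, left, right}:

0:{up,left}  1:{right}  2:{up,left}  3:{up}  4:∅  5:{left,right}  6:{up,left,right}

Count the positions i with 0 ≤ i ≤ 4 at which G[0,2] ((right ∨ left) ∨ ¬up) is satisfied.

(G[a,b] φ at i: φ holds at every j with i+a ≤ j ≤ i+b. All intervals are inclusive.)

2

Evaluate at each i in [0,4]:
  i=0: ✓ (all of [0,2])
  i=1: ✗ (fails at j=3)
  i=2: ✗ (fails at j=3)
  i=3: ✗ (fails at j=3)
  i=4: ✓ (all of [4,6])
Positions where it holds: {0, 4} → 2.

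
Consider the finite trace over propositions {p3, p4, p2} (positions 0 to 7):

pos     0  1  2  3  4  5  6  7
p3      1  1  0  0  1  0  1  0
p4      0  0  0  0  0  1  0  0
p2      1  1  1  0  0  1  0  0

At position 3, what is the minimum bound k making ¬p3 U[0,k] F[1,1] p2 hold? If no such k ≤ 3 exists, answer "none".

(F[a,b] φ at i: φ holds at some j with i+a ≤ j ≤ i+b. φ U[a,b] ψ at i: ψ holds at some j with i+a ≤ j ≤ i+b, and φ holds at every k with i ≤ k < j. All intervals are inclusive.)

Need earliest j ≥ 3 with F[1,1] p2, and ¬p3 at every k in [3,j-1].
  j=3: rhs fails.
  j=4: rhs holds; lhs holds on [3,3]. k = 1.

1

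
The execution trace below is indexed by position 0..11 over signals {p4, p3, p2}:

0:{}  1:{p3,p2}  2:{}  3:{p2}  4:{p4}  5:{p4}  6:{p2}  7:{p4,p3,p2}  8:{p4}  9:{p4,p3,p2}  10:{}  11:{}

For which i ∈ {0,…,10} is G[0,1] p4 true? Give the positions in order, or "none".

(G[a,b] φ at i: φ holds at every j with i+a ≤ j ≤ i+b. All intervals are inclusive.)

4, 7, 8

Evaluate at each i in [0,10]:
  i=0: ✗ (fails at j=0)
  i=1: ✗ (fails at j=1)
  i=2: ✗ (fails at j=2)
  i=3: ✗ (fails at j=3)
  i=4: ✓ (all of [4,5])
  i=5: ✗ (fails at j=6)
  i=6: ✗ (fails at j=6)
  i=7: ✓ (all of [7,8])
  i=8: ✓ (all of [8,9])
  i=9: ✗ (fails at j=10)
  i=10: ✗ (fails at j=10)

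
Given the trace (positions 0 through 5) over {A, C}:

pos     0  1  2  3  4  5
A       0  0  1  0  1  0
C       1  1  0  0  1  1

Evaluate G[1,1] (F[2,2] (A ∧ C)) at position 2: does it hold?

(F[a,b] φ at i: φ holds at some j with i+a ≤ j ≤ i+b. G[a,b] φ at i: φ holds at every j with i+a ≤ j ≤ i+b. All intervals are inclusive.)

False

Check F[2,2] (A ∧ C) at every j in [3,3]:
  j=3: fails (none in [5,5])
Fails at j=3 → formula fails.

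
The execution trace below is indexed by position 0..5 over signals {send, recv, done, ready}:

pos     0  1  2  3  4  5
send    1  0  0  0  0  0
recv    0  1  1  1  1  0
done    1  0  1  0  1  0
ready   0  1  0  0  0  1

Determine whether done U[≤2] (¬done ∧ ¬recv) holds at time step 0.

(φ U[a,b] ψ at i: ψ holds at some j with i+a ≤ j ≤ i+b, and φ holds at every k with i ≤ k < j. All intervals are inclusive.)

No

Need some j in [0,2] with (¬done ∧ ¬recv), and done at every k in [0,j-1].
  j=0: (¬done ∧ ¬recv) false.
  j=1: (¬done ∧ ¬recv) false.
  j=2: (¬done ∧ ¬recv) false.
No j in the window works → until fails.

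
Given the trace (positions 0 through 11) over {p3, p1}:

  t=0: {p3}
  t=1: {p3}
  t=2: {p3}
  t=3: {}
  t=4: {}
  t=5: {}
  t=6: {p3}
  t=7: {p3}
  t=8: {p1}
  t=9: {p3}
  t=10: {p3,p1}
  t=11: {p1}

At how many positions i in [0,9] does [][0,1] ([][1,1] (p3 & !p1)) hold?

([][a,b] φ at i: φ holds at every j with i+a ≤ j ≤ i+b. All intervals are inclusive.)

2

Evaluate at each i in [0,9]:
  i=0: ✓ (all of [0,1])
  i=1: ✗ (fails at j=2)
  i=2: ✗ (fails at j=2)
  i=3: ✗ (fails at j=3)
  i=4: ✗ (fails at j=4)
  i=5: ✓ (all of [5,6])
  i=6: ✗ (fails at j=7)
  i=7: ✗ (fails at j=7)
  i=8: ✗ (fails at j=9)
  i=9: ✗ (fails at j=9)
Positions where it holds: {0, 5} → 2.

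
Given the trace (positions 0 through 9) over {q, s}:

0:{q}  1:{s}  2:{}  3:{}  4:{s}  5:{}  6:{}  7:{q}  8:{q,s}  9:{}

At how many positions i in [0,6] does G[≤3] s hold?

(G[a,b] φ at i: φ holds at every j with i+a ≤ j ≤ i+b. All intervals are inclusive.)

0

Evaluate at each i in [0,6]:
  i=0: ✗ (fails at j=0)
  i=1: ✗ (fails at j=2)
  i=2: ✗ (fails at j=2)
  i=3: ✗ (fails at j=3)
  i=4: ✗ (fails at j=5)
  i=5: ✗ (fails at j=5)
  i=6: ✗ (fails at j=6)
Positions where it holds: {} → 0.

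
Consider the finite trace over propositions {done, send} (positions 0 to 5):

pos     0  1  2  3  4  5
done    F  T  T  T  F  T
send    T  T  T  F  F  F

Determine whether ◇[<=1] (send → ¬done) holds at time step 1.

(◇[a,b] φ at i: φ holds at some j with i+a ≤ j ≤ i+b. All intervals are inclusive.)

Does not hold

Check (send → ¬done) at each j in [1,2]:
  j=1: false
  j=2: false
No position in the window satisfies it → formula fails.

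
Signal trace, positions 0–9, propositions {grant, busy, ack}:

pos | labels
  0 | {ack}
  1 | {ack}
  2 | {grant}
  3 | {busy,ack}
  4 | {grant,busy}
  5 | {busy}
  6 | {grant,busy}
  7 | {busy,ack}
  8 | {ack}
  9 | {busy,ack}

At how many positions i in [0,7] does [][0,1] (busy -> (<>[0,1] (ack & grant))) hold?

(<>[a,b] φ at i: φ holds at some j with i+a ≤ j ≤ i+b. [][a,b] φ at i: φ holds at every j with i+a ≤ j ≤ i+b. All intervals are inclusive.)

Evaluate at each i in [0,7]:
  i=0: ✓ (all of [0,1])
  i=1: ✓ (all of [1,2])
  i=2: ✗ (fails at j=3)
  i=3: ✗ (fails at j=3)
  i=4: ✗ (fails at j=4)
  i=5: ✗ (fails at j=5)
  i=6: ✗ (fails at j=6)
  i=7: ✗ (fails at j=7)
Positions where it holds: {0, 1} → 2.

2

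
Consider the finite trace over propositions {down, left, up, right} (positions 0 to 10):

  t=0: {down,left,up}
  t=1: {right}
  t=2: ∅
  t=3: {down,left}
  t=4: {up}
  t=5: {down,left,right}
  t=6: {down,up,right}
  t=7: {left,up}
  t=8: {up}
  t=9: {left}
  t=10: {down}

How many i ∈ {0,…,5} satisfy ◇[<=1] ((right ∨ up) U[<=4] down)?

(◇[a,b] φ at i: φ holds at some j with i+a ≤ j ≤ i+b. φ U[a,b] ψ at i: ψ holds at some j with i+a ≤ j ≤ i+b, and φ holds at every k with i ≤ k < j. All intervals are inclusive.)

Evaluate at each i in [0,5]:
  i=0: ✓ (witness j=0)
  i=1: ✗ (none in [1,2])
  i=2: ✓ (witness j=3)
  i=3: ✓ (witness j=3)
  i=4: ✓ (witness j=4)
  i=5: ✓ (witness j=5)
Positions where it holds: {0, 2, 3, 4, 5} → 5.

5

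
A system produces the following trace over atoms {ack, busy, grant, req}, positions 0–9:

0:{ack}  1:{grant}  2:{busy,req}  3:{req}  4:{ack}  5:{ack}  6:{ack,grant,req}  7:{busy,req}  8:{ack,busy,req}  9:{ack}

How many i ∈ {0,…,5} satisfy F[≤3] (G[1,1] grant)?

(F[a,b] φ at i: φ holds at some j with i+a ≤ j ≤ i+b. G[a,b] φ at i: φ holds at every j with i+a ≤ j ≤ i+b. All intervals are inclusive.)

5

Evaluate at each i in [0,5]:
  i=0: ✓ (witness j=0)
  i=1: ✗ (none in [1,4])
  i=2: ✓ (witness j=5)
  i=3: ✓ (witness j=5)
  i=4: ✓ (witness j=5)
  i=5: ✓ (witness j=5)
Positions where it holds: {0, 2, 3, 4, 5} → 5.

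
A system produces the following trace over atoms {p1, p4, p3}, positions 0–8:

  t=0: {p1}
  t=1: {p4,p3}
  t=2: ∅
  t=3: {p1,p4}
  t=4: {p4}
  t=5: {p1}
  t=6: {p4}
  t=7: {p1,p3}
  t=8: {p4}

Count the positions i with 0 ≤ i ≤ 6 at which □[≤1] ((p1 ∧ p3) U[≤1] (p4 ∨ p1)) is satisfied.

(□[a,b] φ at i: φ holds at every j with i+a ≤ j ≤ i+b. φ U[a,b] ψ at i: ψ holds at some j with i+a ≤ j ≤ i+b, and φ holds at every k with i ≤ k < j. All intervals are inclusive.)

Evaluate at each i in [0,6]:
  i=0: ✓ (all of [0,1])
  i=1: ✗ (fails at j=2)
  i=2: ✗ (fails at j=2)
  i=3: ✓ (all of [3,4])
  i=4: ✓ (all of [4,5])
  i=5: ✓ (all of [5,6])
  i=6: ✓ (all of [6,7])
Positions where it holds: {0, 3, 4, 5, 6} → 5.

5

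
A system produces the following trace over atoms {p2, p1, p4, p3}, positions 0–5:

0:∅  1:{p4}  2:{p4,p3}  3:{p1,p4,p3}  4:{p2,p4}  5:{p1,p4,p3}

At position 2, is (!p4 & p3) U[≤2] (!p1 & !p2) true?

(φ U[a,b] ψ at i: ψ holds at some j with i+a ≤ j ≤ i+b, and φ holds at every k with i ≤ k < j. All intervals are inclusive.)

Yes

Need some j in [2,4] with (!p1 & !p2), and (!p4 & p3) at every k in [2,j-1].
  j=2: (!p1 & !p2) holds; no prefix to check → satisfied.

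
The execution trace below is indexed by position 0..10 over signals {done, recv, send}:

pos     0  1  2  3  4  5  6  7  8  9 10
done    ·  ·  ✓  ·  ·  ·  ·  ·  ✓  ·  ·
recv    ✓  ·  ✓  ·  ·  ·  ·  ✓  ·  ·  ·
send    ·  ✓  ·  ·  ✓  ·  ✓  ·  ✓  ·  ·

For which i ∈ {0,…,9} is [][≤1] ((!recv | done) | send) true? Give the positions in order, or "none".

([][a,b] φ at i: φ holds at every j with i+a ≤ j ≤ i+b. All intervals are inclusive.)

Evaluate at each i in [0,9]:
  i=0: ✗ (fails at j=0)
  i=1: ✓ (all of [1,2])
  i=2: ✓ (all of [2,3])
  i=3: ✓ (all of [3,4])
  i=4: ✓ (all of [4,5])
  i=5: ✓ (all of [5,6])
  i=6: ✗ (fails at j=7)
  i=7: ✗ (fails at j=7)
  i=8: ✓ (all of [8,9])
  i=9: ✓ (all of [9,10])

1, 2, 3, 4, 5, 8, 9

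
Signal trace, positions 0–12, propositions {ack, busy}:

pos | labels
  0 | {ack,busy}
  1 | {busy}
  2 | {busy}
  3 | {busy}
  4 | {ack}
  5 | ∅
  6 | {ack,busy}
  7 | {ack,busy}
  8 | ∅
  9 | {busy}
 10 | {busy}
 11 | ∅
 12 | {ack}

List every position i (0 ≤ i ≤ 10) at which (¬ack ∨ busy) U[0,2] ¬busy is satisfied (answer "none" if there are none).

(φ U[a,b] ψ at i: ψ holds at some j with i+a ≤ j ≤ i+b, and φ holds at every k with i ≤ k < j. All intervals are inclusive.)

2, 3, 4, 5, 6, 7, 8, 9, 10

Evaluate at each i in [0,10]:
  i=0: ✗ (no rhs in [0,2])
  i=1: ✗ (no rhs in [1,3])
  i=2: ✓ (rhs at j=4; lhs holds on [2,3])
  i=3: ✓ (rhs at j=4; lhs holds on [3,3])
  i=4: ✓ (rhs at j=4)
  i=5: ✓ (rhs at j=5)
  i=6: ✓ (rhs at j=8; lhs holds on [6,7])
  i=7: ✓ (rhs at j=8; lhs holds on [7,7])
  i=8: ✓ (rhs at j=8)
  i=9: ✓ (rhs at j=11; lhs holds on [9,10])
  i=10: ✓ (rhs at j=11; lhs holds on [10,10])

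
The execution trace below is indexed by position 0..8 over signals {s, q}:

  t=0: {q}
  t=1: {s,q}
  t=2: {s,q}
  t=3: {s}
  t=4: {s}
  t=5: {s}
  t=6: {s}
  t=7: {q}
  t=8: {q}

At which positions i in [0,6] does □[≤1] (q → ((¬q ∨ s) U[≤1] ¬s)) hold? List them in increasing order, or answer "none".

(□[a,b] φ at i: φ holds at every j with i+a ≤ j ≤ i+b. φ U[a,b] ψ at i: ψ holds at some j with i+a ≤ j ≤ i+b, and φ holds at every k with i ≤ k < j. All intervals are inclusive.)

Evaluate at each i in [0,6]:
  i=0: ✗ (fails at j=1)
  i=1: ✗ (fails at j=1)
  i=2: ✗ (fails at j=2)
  i=3: ✓ (all of [3,4])
  i=4: ✓ (all of [4,5])
  i=5: ✓ (all of [5,6])
  i=6: ✓ (all of [6,7])

3, 4, 5, 6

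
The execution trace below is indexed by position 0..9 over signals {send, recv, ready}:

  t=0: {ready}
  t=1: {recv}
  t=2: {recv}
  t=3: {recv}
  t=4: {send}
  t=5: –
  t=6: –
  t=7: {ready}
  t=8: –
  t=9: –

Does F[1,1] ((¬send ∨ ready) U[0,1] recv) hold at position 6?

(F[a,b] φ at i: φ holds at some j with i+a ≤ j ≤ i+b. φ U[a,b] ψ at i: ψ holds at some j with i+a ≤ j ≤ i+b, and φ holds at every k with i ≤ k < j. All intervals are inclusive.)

Check ((¬send ∨ ready) U[0,1] recv) at each j in [7,7]:
  j=7: fails
No position in the window satisfies it → formula fails.

False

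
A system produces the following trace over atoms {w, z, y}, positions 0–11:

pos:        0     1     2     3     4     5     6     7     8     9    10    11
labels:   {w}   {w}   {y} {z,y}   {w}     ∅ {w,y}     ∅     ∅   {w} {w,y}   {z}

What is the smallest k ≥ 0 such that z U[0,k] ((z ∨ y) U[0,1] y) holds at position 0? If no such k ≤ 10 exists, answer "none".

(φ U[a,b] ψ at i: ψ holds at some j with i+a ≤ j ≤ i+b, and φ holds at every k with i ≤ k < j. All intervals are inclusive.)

Need earliest j ≥ 0 with ((z ∨ y) U[0,1] y), and z at every k in [0,j-1].
  j=0: rhs fails.
  j=1: rhs fails.
  j=2: rhs holds but lhs fails at k=0.
  j=3: rhs holds but lhs fails at k=0.
  j=4: rhs fails.
  j=5: rhs fails.
  j=6: rhs holds but lhs fails at k=0.
  j=7: rhs fails.
  j=8: rhs fails.
  j=9: rhs fails.
  j=10: rhs holds but lhs fails at k=0.
No witness within the range → none.

none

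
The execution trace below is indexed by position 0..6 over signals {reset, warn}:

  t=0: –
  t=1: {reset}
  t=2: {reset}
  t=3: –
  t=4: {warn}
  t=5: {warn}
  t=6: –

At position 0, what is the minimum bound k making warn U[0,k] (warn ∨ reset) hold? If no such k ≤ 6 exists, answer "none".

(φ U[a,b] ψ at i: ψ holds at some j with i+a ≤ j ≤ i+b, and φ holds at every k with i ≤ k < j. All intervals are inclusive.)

none

Need earliest j ≥ 0 with (warn ∨ reset), and warn at every k in [0,j-1].
  j=0: rhs fails.
  j=1: rhs holds but lhs fails at k=0.
  j=2: rhs holds but lhs fails at k=0.
  j=3: rhs fails.
  j=4: rhs holds but lhs fails at k=0.
  j=5: rhs holds but lhs fails at k=0.
  j=6: rhs fails.
No witness within the range → none.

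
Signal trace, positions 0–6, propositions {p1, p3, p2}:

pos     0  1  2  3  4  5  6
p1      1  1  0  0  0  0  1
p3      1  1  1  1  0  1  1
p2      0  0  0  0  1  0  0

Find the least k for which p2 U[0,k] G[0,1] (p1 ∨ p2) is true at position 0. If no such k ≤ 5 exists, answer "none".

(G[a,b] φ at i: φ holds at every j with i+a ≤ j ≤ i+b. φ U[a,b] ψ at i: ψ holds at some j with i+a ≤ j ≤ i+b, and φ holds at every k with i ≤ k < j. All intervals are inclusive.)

Need earliest j ≥ 0 with G[0,1] (p1 ∨ p2), and p2 at every k in [0,j-1].
  j=0: rhs holds (empty prefix). k = 0.

0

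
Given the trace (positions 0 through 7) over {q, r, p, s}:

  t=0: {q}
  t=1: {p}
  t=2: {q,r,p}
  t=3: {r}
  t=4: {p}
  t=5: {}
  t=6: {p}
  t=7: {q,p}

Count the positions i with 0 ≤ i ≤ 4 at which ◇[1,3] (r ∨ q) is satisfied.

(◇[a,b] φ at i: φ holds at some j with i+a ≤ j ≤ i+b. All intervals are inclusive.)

Evaluate at each i in [0,4]:
  i=0: ✓ (witness j=2)
  i=1: ✓ (witness j=2)
  i=2: ✓ (witness j=3)
  i=3: ✗ (none in [4,6])
  i=4: ✓ (witness j=7)
Positions where it holds: {0, 1, 2, 4} → 4.

4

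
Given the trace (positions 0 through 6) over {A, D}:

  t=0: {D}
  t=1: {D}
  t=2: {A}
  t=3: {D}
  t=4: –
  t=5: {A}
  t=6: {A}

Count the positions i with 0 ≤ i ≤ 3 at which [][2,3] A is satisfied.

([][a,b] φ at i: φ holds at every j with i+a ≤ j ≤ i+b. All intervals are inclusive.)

Evaluate at each i in [0,3]:
  i=0: ✗ (fails at j=3)
  i=1: ✗ (fails at j=3)
  i=2: ✗ (fails at j=4)
  i=3: ✓ (all of [5,6])
Positions where it holds: {3} → 1.

1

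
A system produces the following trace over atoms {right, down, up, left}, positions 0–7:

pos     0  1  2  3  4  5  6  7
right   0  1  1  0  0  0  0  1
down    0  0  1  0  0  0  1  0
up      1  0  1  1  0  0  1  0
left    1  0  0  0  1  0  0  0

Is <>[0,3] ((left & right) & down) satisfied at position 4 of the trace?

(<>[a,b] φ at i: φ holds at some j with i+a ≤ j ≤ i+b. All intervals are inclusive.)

Check ((left & right) & down) at each j in [4,7]:
  j=4: false
  j=5: false
  j=6: false
  j=7: false
No position in the window satisfies it → formula fails.

False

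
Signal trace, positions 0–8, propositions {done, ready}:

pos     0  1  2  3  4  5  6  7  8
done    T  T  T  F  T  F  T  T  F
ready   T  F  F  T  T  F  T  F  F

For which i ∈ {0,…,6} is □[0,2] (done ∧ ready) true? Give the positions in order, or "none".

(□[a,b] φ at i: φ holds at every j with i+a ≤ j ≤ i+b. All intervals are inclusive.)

none

Evaluate at each i in [0,6]:
  i=0: ✗ (fails at j=1)
  i=1: ✗ (fails at j=1)
  i=2: ✗ (fails at j=2)
  i=3: ✗ (fails at j=3)
  i=4: ✗ (fails at j=5)
  i=5: ✗ (fails at j=5)
  i=6: ✗ (fails at j=7)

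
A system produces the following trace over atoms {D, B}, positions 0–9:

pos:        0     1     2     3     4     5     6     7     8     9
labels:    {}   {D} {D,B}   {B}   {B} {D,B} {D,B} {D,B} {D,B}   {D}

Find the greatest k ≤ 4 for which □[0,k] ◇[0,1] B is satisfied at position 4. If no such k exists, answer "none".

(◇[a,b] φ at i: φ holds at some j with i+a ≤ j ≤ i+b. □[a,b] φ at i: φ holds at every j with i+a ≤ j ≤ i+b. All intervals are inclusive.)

4

◇[0,1] B must hold from j=4 onward; find where it first fails.
  j=4: holds
  j=5: holds
  j=6: holds
  j=7: holds
  j=8: holds
Holds through j=8; largest k = 4.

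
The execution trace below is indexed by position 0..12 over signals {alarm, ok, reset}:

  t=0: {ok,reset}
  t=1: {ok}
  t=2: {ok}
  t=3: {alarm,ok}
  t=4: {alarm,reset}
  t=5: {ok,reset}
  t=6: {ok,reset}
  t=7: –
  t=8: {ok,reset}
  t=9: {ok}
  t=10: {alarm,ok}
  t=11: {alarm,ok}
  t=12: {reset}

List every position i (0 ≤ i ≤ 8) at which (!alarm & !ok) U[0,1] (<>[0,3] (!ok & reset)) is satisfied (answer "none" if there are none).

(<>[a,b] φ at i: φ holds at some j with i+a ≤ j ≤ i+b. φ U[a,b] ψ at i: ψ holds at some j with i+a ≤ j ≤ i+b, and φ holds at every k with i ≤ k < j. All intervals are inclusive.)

1, 2, 3, 4

Evaluate at each i in [0,8]:
  i=0: ✗ (lhs fails at k=0 before rhs at j=1)
  i=1: ✓ (rhs at j=1)
  i=2: ✓ (rhs at j=2)
  i=3: ✓ (rhs at j=3)
  i=4: ✓ (rhs at j=4)
  i=5: ✗ (no rhs in [5,6])
  i=6: ✗ (no rhs in [6,7])
  i=7: ✗ (no rhs in [7,8])
  i=8: ✗ (lhs fails at k=8 before rhs at j=9)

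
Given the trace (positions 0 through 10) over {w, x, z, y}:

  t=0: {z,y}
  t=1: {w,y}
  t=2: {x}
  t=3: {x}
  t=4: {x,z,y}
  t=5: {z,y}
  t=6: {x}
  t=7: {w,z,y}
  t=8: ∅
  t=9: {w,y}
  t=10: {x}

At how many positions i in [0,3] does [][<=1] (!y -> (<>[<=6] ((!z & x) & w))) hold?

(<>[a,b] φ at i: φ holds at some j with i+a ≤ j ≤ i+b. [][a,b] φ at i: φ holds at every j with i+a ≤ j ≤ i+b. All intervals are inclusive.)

1

Evaluate at each i in [0,3]:
  i=0: ✓ (all of [0,1])
  i=1: ✗ (fails at j=2)
  i=2: ✗ (fails at j=2)
  i=3: ✗ (fails at j=3)
Positions where it holds: {0} → 1.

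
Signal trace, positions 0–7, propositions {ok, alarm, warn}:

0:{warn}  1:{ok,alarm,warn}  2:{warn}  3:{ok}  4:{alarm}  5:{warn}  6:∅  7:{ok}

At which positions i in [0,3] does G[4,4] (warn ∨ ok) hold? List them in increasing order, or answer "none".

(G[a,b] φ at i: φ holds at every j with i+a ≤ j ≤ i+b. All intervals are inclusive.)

Evaluate at each i in [0,3]:
  i=0: ✗ (fails at j=4)
  i=1: ✓ (all of [5,5])
  i=2: ✗ (fails at j=6)
  i=3: ✓ (all of [7,7])

1, 3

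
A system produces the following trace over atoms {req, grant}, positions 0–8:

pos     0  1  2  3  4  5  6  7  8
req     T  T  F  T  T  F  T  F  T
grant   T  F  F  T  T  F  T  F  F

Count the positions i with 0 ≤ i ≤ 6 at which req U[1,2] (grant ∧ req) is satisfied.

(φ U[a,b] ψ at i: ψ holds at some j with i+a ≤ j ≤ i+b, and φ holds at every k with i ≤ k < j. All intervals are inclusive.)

1

Evaluate at each i in [0,6]:
  i=0: ✗ (no rhs in [1,2])
  i=1: ✗ (lhs fails at k=2 before rhs at j=3)
  i=2: ✗ (lhs fails at k=2 before rhs at j=3)
  i=3: ✓ (rhs at j=4; lhs holds on [3,3])
  i=4: ✗ (lhs fails at k=5 before rhs at j=6)
  i=5: ✗ (lhs fails at k=5 before rhs at j=6)
  i=6: ✗ (no rhs in [7,8])
Positions where it holds: {3} → 1.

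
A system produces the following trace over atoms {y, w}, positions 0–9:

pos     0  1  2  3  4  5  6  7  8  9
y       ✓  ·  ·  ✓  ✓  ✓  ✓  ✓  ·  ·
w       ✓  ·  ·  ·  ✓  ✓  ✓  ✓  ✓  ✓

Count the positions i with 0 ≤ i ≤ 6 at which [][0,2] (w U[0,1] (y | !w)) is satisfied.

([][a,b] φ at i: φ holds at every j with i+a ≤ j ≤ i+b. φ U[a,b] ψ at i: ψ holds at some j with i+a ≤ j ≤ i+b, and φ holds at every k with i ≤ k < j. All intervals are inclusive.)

Evaluate at each i in [0,6]:
  i=0: ✓ (all of [0,2])
  i=1: ✓ (all of [1,3])
  i=2: ✓ (all of [2,4])
  i=3: ✓ (all of [3,5])
  i=4: ✓ (all of [4,6])
  i=5: ✓ (all of [5,7])
  i=6: ✗ (fails at j=8)
Positions where it holds: {0, 1, 2, 3, 4, 5} → 6.

6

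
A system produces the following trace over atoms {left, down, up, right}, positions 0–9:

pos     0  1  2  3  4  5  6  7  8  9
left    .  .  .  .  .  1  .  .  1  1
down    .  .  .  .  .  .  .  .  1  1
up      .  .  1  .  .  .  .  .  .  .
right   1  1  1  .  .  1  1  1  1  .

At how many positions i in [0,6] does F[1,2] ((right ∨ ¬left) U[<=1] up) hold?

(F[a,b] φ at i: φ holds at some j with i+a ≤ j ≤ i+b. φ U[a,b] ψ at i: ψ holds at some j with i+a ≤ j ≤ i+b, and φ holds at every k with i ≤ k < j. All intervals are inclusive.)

Evaluate at each i in [0,6]:
  i=0: ✓ (witness j=1)
  i=1: ✓ (witness j=2)
  i=2: ✗ (none in [3,4])
  i=3: ✗ (none in [4,5])
  i=4: ✗ (none in [5,6])
  i=5: ✗ (none in [6,7])
  i=6: ✗ (none in [7,8])
Positions where it holds: {0, 1} → 2.

2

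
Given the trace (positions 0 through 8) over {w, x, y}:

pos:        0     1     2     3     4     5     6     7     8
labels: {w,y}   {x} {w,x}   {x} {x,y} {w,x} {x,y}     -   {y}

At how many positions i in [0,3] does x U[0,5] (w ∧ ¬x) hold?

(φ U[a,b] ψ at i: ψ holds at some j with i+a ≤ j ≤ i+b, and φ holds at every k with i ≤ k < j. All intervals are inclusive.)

1

Evaluate at each i in [0,3]:
  i=0: ✓ (rhs at j=0)
  i=1: ✗ (no rhs in [1,6])
  i=2: ✗ (no rhs in [2,7])
  i=3: ✗ (no rhs in [3,8])
Positions where it holds: {0} → 1.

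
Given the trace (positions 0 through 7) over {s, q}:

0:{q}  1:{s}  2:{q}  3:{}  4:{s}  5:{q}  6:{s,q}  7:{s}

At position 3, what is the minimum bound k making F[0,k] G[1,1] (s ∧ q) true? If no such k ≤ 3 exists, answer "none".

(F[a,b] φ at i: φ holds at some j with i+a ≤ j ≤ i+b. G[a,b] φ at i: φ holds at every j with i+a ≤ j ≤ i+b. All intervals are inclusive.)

Scan j = 3,4,… for G[1,1] (s ∧ q):
  j=3: fails
  j=4: fails
  j=5: holds
First hit at j=5, so smallest k = 5-3 = 2.

2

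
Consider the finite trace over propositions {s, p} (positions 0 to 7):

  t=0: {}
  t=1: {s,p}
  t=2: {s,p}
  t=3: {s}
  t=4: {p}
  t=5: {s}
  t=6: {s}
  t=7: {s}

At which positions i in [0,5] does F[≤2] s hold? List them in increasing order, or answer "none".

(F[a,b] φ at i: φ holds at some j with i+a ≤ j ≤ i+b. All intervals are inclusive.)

Evaluate at each i in [0,5]:
  i=0: ✓ (witness j=1)
  i=1: ✓ (witness j=1)
  i=2: ✓ (witness j=2)
  i=3: ✓ (witness j=3)
  i=4: ✓ (witness j=5)
  i=5: ✓ (witness j=5)

0, 1, 2, 3, 4, 5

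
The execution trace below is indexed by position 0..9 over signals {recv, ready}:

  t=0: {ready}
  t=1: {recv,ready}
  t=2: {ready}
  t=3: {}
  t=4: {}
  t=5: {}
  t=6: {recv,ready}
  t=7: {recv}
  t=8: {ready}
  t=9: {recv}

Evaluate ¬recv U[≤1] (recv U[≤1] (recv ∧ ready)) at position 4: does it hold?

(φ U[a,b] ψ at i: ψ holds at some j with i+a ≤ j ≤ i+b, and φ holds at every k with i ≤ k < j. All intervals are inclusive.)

Need some j in [4,5] with (recv U[≤1] (recv ∧ ready)), and ¬recv at every k in [4,j-1].
  j=4: (recv U[≤1] (recv ∧ ready)) — fails.
  j=5: (recv U[≤1] (recv ∧ ready)) — fails.
No j in the window works → until fails.

No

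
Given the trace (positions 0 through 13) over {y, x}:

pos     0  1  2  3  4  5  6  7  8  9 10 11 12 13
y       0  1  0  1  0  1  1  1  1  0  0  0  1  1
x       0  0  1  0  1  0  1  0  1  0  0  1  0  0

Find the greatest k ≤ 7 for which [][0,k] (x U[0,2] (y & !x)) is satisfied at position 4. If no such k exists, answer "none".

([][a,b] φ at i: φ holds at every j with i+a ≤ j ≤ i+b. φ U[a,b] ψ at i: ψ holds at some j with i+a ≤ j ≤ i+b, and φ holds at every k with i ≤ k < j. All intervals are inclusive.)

(x U[0,2] (y & !x)) must hold from j=4 onward; find where it first fails.
  j=4: holds
  j=5: holds
  j=6: holds
  j=7: holds
  j=8: fails
Holds on [4,7], so largest k = 3.

3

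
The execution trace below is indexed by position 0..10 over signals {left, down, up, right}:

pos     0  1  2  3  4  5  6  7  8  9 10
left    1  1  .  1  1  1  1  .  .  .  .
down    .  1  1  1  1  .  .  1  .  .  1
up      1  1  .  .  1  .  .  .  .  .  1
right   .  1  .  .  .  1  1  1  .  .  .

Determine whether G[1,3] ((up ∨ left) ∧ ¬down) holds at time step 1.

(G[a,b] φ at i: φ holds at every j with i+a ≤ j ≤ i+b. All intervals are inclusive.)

Does not hold

Check ((up ∨ left) ∧ ¬down) at every j in [2,4]:
  j=2: false
  j=3: false
  j=4: false
Fails at j=2 → formula fails.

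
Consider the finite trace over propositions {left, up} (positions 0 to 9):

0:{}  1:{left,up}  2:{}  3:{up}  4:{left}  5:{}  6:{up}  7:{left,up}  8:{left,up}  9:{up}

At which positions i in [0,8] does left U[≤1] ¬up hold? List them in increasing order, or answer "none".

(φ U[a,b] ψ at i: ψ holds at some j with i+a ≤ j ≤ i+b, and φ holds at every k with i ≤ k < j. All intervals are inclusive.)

0, 1, 2, 4, 5

Evaluate at each i in [0,8]:
  i=0: ✓ (rhs at j=0)
  i=1: ✓ (rhs at j=2; lhs holds on [1,1])
  i=2: ✓ (rhs at j=2)
  i=3: ✗ (lhs fails at k=3 before rhs at j=4)
  i=4: ✓ (rhs at j=4)
  i=5: ✓ (rhs at j=5)
  i=6: ✗ (no rhs in [6,7])
  i=7: ✗ (no rhs in [7,8])
  i=8: ✗ (no rhs in [8,9])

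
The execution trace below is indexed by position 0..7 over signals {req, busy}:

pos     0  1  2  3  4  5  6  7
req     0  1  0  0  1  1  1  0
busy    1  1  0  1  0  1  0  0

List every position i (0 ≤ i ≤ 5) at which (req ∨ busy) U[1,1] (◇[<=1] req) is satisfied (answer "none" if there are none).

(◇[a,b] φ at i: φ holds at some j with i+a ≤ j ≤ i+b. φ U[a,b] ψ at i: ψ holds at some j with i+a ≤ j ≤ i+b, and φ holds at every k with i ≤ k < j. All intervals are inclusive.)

Evaluate at each i in [0,5]:
  i=0: ✓ (rhs at j=1; lhs holds on [0,0])
  i=1: ✗ (no rhs in [2,2])
  i=2: ✗ (lhs fails at k=2 before rhs at j=3)
  i=3: ✓ (rhs at j=4; lhs holds on [3,3])
  i=4: ✓ (rhs at j=5; lhs holds on [4,4])
  i=5: ✓ (rhs at j=6; lhs holds on [5,5])

0, 3, 4, 5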